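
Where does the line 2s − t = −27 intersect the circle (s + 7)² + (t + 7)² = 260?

Substitute t = 2s + 27:
5s² + 150s + 945 = 0  ⟹  s² + 30s + 189 = 0
s = −9 or s = −21, giving (−9, 9) and (−21, −15).

(−21, −15) and (−9, 9)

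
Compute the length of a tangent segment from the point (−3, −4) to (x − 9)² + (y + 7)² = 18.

3√15

The centre is (9, −7) and r = 3√2. The square of the distance from P to the centre is 144 + 9 = 153.
Power of the point: PT² = |PO|² − r² = 135, so PT = 3√15.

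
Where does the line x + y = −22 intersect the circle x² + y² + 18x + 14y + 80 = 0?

From the line, y = −x − 22. Substituting:
2x² + 48x + 256 = 0  ⟹  x² + 24x + 128 = 0
x = −8 or x = −16, giving (−8, −14) and (−16, −6).

(−16, −6) and (−8, −14)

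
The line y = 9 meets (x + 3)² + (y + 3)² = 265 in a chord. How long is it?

22

The distance from (−3, −3) to the line is 12, and r² = 265.
Chord = 2√(r² − d²) = 2·√(121) = 22.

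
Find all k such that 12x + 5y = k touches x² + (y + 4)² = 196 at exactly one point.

k = −202 or k = 162

The line touches the circle iff its distance from (0, −4) is 14:
|12·0 + 5·(−4) − k| / √169 = 14
|k − (−20)| = 14·13, so k = 162 or k = −202.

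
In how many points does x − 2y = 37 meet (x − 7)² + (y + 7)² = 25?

0

d² = (1·7 − 2·(−7) − (37))²/5 = 256/5; r² = 25.
Since d² > r², the line lies outside the circle.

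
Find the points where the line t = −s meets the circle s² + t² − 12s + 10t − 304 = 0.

Substitute t = −s:
2s² − 22s − 304 = 0  ⟹  s² − 11s − 152 = 0
s = 19 or s = −8, giving (19, −19) and (−8, 8).

(−8, 8) and (19, −19)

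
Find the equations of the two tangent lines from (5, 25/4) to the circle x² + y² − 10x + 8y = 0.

5x + 4y = 50 and 5x − 4y = 0

A line y − (25/4) = m(x − (5)) is tangent when its distance from (5, −4) is √41:
(0m − (−41/4))² = 41(m² + 1)
16m² − 25 = 0, so m = −5/4 or m = 5/4.
Through (5, 25/4) these give 5x + 4y = 50 and 5x − 4y = 0.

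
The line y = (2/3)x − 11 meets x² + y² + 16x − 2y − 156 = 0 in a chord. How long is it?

Express y = (−33 + 2x)/3 and substitute into the circle:
13x² − 117 = 0  ⟹  x² − 9 = 0
x = 3 or x = −3, giving (3, −9) and (−3, −13).
Chord length = distance between (3, −9) and (−3, −13) = √52 = 2√13.

2√13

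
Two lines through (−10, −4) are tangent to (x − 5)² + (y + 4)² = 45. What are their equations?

x + 2y = −18 and x − 2y = −2

Let a tangent through (−10, −4) have slope m. Its distance from (5, −4) must equal 3√5:
[m·(15) − (0)]² = 45(m² + 1)
4m² − 1 = 0, so m = −1/2 or m = 1/2.
Through (−10, −4) these give x + 2y = −18 and x − 2y = −2.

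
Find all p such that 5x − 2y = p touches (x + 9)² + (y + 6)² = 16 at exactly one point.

For a tangent, require d(centre, line) = r = 4.
|5·(−9) − 2·(−6) − p| / √29 = 4
|p − (−33)| = 4√29.

p = −33 ± 4√29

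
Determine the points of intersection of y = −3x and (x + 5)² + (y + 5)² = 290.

(−4, 12) and (6, −18)

Substitute y = −3x:
10x² − 20x − 240 = 0  ⟹  x² − 2x − 24 = 0
x = 6 or x = −4, giving (6, −18) and (−4, 12).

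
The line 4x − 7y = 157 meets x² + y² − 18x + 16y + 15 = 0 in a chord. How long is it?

From the line, y = (−157 + 4x)/7. Substituting:
65x² − 1690x + 7800 = 0  ⟹  x² − 26x + 120 = 0
x = 20 or x = 6, giving (20, −11) and (6, −19).
Chord length = distance between (20, −11) and (6, −19) = √260 = 2√65.

2√65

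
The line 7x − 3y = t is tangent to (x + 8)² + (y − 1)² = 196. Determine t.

t = −59 ± 14√58

The line touches the circle iff its distance from (−8, 1) is 14:
|7·(−8) − 3·1 − t| / √58 = 14
|t − (−59)| = 14√58.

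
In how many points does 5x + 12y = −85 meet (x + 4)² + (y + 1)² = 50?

2

Centre (−4, −1), r² = 50. Distance² from centre to line = (53)²/169 = 2809/169.
Since d² < r², the line cuts the circle twice.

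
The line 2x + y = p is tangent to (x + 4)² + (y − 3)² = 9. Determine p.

p = −5 ± 3√5

For a tangent, require d(centre, line) = r = 3.
|2·(−4) + 1·3 − p| / √5 = 3
|p − (−5)| = 3√5.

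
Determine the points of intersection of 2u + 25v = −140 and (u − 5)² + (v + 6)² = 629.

Express v = (−140 − 2u)/25 and substitute into the circle:
629u² − 6290u − 377400 = 0  ⟹  u² − 10u − 600 = 0
u = 30 or u = −20, giving (30, −8) and (−20, −4).

(−20, −4) and (30, −8)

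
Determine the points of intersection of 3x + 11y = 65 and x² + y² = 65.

From the line, y = (65 − 3x)/11. Substituting:
130x² − 390x − 3640 = 0  ⟹  x² − 3x − 28 = 0
x = 7 or x = −4, giving (7, 4) and (−4, 7).

(−4, 7) and (7, 4)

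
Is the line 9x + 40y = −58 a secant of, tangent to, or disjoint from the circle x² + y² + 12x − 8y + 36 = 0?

Substituting the line into the circle gives 1681x² + 23124x + 79524 = 0.
Δ = 534719376 − 534719376 = 0.
A repeated root: the line is tangent.

tangent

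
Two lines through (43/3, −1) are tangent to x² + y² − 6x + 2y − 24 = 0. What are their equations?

A line y − (−1) = m(x − (43/3)) is tangent when its distance from (3, −1) is √34:
(−34/3m − (0))² = 34(m² + 1)
25m² − 9 = 0, so m = −3/5 or m = 3/5.
Through (43/3, −1) these give 3x + 5y = 38 and 3x − 5y = 48.

3x + 5y = 38 and 3x − 5y = 48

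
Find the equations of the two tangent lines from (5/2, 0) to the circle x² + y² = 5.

2x + y = 5 and 2x − y = 5

Let a tangent through (5/2, 0) have slope m. Its distance from (0, 0) must equal √5:
[m·(−5/2) − (0)]² = 5(m² + 1)
m² − 4 = 0, so m = −2 or m = 2.
With m = −2: 2x + y = 5. With m = 2: 2x − y = 5.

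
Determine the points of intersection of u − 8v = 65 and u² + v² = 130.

(−7, −9) and (9, −7)

Express v = (−65 + u)/8 and substitute into the circle:
65u² − 130u − 4095 = 0  ⟹  u² − 2u − 63 = 0
u = 9 or u = −7, giving (9, −7) and (−7, −9).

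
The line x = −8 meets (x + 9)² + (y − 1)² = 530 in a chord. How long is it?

46

The line gives x = −8. Substituting into the circle:
y² − 2y − 528 = 0
y = 24 or y = −22, giving (−8, 24) and (−8, −22).
Chord length = distance between (−8, 24) and (−8, −22) = √2116 = 46.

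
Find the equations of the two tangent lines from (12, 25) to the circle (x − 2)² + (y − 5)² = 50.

7x − y = 59 and x − y = −13

A line y − (25) = m(x − (12)) is tangent when its distance from (2, 5) is 5√2:
(−10m − (−20))² = 50(m² + 1)
m² − 8m + 7 = 0, so m = 7 or m = 1.
Through (12, 25) these give 7x − y = 59 and x − y = −13.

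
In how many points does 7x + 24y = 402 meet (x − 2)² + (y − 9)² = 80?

Centre (2, 9), r² = 80. Distance² from centre to line = (−172)²/625 = 29584/625.
Since d² < r², the line cuts the circle twice.

2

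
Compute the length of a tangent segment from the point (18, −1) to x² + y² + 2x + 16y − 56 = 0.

The centre is (−1, −8) and r = 11. The square of the distance from P to the centre is 361 + 49 = 410.
The tangent meets the radius at right angles, so tangent² = |PO|² − r² = 410 − 121 = 289.

17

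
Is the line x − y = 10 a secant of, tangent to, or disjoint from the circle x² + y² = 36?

Substituting the line into the circle gives 2x² − 20x + 64 = 0.
Discriminant = (−20)² − 4·2·(64) = −112 < 0.
No real roots: the line does not meet the circle.

disjoint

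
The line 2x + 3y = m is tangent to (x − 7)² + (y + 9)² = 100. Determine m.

m = −13 ± 10√13

The line touches the circle iff its distance from (7, −9) is 10:
|2·7 + 3·(−9) − m| / √13 = 10
|m − (−13)| = 10√13.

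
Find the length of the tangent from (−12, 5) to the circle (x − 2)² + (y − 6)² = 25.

Centre (2, 6), r² = 25. |PO|² = (−14)² + (−1)² = 197.
The tangent meets the radius at right angles, so tangent² = |PO|² − r² = 197 − 25 = 172.

2√43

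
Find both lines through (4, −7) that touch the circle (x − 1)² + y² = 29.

5x − 2y = 34 and 2x + 5y = −27

Let a tangent through (4, −7) have slope m. Its distance from (1, 0) must equal √29:
(−3m − (7))² = 29(m² + 1)
10m² − 21m − 10 = 0, so m = 5/2 or m = −2/5.
With m = 5/2: 5x − 2y = 34. With m = −2/5: 2x + 5y = −27.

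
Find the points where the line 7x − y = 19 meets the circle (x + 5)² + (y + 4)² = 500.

Substitute y = 7x − 19:
50x² − 200x − 250 = 0  ⟹  x² − 4x − 5 = 0
x = 5 or x = −1, giving (5, 16) and (−1, −26).

(−1, −26) and (5, 16)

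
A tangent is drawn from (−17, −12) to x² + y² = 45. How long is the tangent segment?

With centre O = (0, 0), |OP|² = 433 and r² = 45.
By the tangent–radius right angle, tangent length = √(|PO|² − r²) = √388 = 2√97.

2√97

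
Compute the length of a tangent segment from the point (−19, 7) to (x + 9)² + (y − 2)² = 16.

√109

Centre (−9, 2), r² = 16. |PO|² = (−10)² + (5)² = 125.
By the tangent–radius right angle, tangent length = √(|PO|² − r²) = √109.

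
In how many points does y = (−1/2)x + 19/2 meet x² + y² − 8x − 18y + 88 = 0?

2

d² = (1·4 + 2·9 − (19))²/5 = 9/5; r² = 9.
Since d² < r², the line cuts the circle twice.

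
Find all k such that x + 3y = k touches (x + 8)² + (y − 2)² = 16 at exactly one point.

k = −2 ± 4√10

For a tangent, require d(centre, line) = r = 4.
|1·(−8) + 3·2 − k| / √10 = 4
|k − (−2)| = 4√10.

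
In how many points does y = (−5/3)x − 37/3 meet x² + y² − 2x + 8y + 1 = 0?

0

Substituting the line into the circle gives 34x² + 232x + 490 = 0.
Discriminant = (232)² − 4·34·(490) = −12816 < 0.
No real roots: the line does not meet the circle.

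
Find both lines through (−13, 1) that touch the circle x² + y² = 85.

7x + 6y = −85 and 6x − 7y = −85

A line y − (1) = m(x − (−13)) is tangent when its distance from (0, 0) is √85:
(13m − (−1))² = 85(m² + 1)
42m² + 13m − 42 = 0, so m = −7/6 or m = 6/7.
Through (−13, 1) these give 7x + 6y = −85 and 6x − 7y = −85.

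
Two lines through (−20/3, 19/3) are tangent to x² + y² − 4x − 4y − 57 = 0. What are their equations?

Write the tangent as mx − y + (19/3 − m·(−20/3)) = 0 and set its distance from the centre to √65:
(26/3m − (−13/3))² = 65(m² + 1)
7m² + 52m − 32 = 0, so m = 4/7 or m = −8.
With m = 4/7: 4x − 7y = −71. With m = −8: 8x + y = −47.

4x − 7y = −71 and 8x + y = −47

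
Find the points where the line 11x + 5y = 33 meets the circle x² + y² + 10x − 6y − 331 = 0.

Express y = (33 − 11x)/5 and substitute into the circle:
146x² − 146x − 8176 = 0  ⟹  x² − x − 56 = 0
x = 8 or x = −7, giving (8, −11) and (−7, 22).

(−7, 22) and (8, −11)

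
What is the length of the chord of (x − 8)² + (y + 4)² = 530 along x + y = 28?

Express y = −x + 28 and substitute into the circle:
2x² − 80x + 558 = 0  ⟹  x² − 40x + 279 = 0
x = 31 or x = 9, giving (31, −3) and (9, 19).
|(31, −3) − (9, 19)| = √((22)² + (−22)²) = 22√2.

22√2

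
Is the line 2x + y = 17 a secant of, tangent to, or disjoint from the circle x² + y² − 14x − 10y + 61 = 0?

d² = (2·7 + 1·5 − (17))²/5 = 4/5; r² = 13.
Since d² < r², the line cuts the circle twice.

secant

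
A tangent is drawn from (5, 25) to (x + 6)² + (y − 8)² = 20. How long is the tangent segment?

√390

With centre O = (−6, 8), |OP|² = 410 and r² = 20.
Power of the point: PT² = |PO|² − r² = 390, so PT = √390.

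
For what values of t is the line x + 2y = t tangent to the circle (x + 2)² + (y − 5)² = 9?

t = 8 ± 3√5

The line touches the circle iff its distance from (−2, 5) is 3:
|1·(−2) + 2·5 − t| / √5 = 3
|t − (8)| = 3√5.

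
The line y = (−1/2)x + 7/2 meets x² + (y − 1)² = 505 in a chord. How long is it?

20√5

From the line, y = (7 − x)/2. Substituting:
5x² − 10x − 1995 = 0  ⟹  x² − 2x − 399 = 0
x = 21 or x = −19, giving (21, −7) and (−19, 13).
|(21, −7) − (−19, 13)| = √((40)² + (−20)²) = 20√5.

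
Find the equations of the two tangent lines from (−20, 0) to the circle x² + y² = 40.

x + 3y = −20 and x − 3y = −20

Let a tangent through (−20, 0) have slope m. Its distance from (0, 0) must equal 2√10:
[m·(20) − (0)]² = 40(m² + 1)
9m² − 1 = 0, so m = −1/3 or m = 1/3.
With m = −1/3: x + 3y = −20. With m = 1/3: x − 3y = −20.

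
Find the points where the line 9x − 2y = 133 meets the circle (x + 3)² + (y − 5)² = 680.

(11, −17) and (19, 19)

Substitute y = (−133 + 9x)/2:
85x² − 2550x + 17765 = 0  ⟹  x² − 30x + 209 = 0
x = 19 or x = 11, giving (19, 19) and (11, −17).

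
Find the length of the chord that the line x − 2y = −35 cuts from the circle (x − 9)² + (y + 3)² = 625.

10√5

Substitute y = (35 + x)/2:
5x² + 10x − 495 = 0  ⟹  x² + 2x − 99 = 0
x = 9 or x = −11, giving (9, 22) and (−11, 12).
|(9, 22) − (−11, 12)| = √((20)² + (10)²) = 10√5.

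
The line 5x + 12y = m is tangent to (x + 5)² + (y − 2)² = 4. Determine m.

m = −27 or m = 25

For a tangent, require d(centre, line) = r = 2.
|5·(−5) + 12·2 − m| / √169 = 2
|m − (−1)| = 2·13, so m = 25 or m = −27.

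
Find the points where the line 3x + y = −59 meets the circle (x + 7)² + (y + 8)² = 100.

(−17, −8) and (−15, −14)

Express y = −3x − 59 and substitute into the circle:
10x² + 320x + 2550 = 0  ⟹  x² + 32x + 255 = 0
x = −15 or x = −17, giving (−15, −14) and (−17, −8).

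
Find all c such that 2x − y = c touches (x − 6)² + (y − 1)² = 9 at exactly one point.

For a tangent, require d(centre, line) = r = 3.
|2·6 − 1·1 − c| / √5 = 3
|c − (11)| = 3√5.

c = 11 ± 3√5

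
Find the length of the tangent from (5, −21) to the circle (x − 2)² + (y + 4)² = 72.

√226

With centre O = (2, −4), |OP|² = 298 and r² = 72.
By the tangent–radius right angle, tangent length = √(|PO|² − r²) = √226.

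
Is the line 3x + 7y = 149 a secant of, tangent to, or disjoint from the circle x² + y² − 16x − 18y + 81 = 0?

disjoint

Centre (8, 9), r² = 64. Distance² from centre to line = (−62)²/58 = 1922/29.
Since d² > r², the line lies outside the circle.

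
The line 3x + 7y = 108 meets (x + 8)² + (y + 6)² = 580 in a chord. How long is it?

2√58

The distance from (−8, −6) to the line is 174/√58, and r² = 580.
Half the chord is √(r² − d²) = √(58), so the full chord is 2√58.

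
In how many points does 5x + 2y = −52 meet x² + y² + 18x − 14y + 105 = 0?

Substituting the line into the circle gives 29x² + 732x + 4580 = 0.
Discriminant = (732)² − 4·29·(4580) = 4544 > 0.
Two real roots: the line is a secant.

2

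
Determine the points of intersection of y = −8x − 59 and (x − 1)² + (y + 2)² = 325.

(−9, 13) and (−5, −19)

From the line, y = −8x − 59. Substituting:
65x² + 910x + 2925 = 0  ⟹  x² + 14x + 45 = 0
x = −5 or x = −9, giving (−5, −19) and (−9, 13).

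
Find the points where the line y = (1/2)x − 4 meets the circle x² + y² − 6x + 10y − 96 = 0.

Substitute y = (−8 + x)/2:
5x² − 20x − 480 = 0  ⟹  x² − 4x − 96 = 0
x = 12 or x = −8, giving (12, 2) and (−8, −8).

(−8, −8) and (12, 2)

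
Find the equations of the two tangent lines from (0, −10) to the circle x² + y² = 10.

3x + y = −10 and 3x − y = 10

Let a tangent through (0, −10) have slope m. Its distance from (0, 0) must equal √10:
(0m − (10))² = 10(m² + 1)
m² − 9 = 0, so m = −3 or m = 3.
Through (0, −10) these give 3x + y = −10 and 3x − y = 10.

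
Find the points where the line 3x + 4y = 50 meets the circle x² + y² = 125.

Express y = (50 − 3x)/4 and substitute into the circle:
25x² − 300x + 500 = 0  ⟹  x² − 12x + 20 = 0
x = 10 or x = 2, giving (10, 5) and (2, 11).

(2, 11) and (10, 5)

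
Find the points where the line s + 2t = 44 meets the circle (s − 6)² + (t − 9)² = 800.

(−14, 29) and (34, 5)

Substitute t = (44 − s)/2:
5s² − 100s − 2380 = 0  ⟹  s² − 20s − 476 = 0
s = 34 or s = −14, giving (34, 5) and (−14, 29).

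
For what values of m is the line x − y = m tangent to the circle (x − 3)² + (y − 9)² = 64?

The line touches the circle iff its distance from (3, 9) is 8:
|1·3 − 1·9 − m| / √2 = 8
|m − (−6)| = 8√2.

m = −6 ± 8√2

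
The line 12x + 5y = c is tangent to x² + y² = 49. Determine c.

c = −91 or c = 91

The line touches the circle iff its distance from (0, 0) is 7:
|12·0 + 5·0 − c| / √169 = 7
|c| = 7·13, so c = 91 or c = −91.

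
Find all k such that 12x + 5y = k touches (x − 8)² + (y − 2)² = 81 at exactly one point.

k = −11 or k = 223

For a tangent, require d(centre, line) = r = 9.
|12·8 + 5·2 − k| / √169 = 9
|k − (106)| = 9·13, so k = 223 or k = −11.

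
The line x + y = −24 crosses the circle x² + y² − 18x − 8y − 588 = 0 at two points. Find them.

(−10, −14) and (−9, −15)

From the line, y = −x − 24. Substituting:
2x² + 38x + 180 = 0  ⟹  x² + 19x + 90 = 0
x = −9 or x = −10, giving (−9, −15) and (−10, −14).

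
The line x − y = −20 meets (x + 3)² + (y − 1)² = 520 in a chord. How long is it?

The distance from (−3, 1) to the line is 16/√2, and r² = 520.
Half the chord is √(r² − d²) = √(392), so the full chord is 28√2.

28√2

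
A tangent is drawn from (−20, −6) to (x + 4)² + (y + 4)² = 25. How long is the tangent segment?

Centre (−4, −4), r² = 25. |PO|² = (−16)² + (−2)² = 260.
By the tangent–radius right angle, tangent length = √(|PO|² − r²) = √235.

√235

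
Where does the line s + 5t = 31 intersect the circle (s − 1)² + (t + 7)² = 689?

(−19, 10) and (26, 1)

From the line, t = (31 − s)/5. Substituting:
26s² − 182s − 12844 = 0  ⟹  s² − 7s − 494 = 0
s = 26 or s = −19, giving (26, 1) and (−19, 10).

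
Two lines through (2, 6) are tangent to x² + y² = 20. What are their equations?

A line y − (6) = m(x − (2)) is tangent when its distance from (0, 0) is 2√5:
[m·(−2) − (−6)]² = 20(m² + 1)
2m² + 3m − 2 = 0, so m = −2 or m = 1/2.
Through (2, 6) these give 2x + y = 10 and x − 2y = −10.

2x + y = 10 and x − 2y = −10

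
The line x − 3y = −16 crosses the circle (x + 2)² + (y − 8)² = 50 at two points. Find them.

(−7, 3) and (5, 7)

Substitute y = (16 + x)/3:
10x² + 20x − 350 = 0  ⟹  x² + 2x − 35 = 0
x = 5 or x = −7, giving (5, 7) and (−7, 3).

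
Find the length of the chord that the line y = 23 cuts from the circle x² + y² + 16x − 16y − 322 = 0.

30

Substitute y = 23:
x² + 16x − 161 = 0
x = 7 or x = −23, giving (7, 23) and (−23, 23).
|(7, 23) − (−23, 23)| = √((30)² + (0)²) = 30.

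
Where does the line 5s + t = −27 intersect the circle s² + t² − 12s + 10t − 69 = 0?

(−5, −2) and (−3, −12)

From the line, t = −5s − 27. Substituting:
26s² + 208s + 390 = 0  ⟹  s² + 8s + 15 = 0
s = −3 or s = −5, giving (−3, −12) and (−5, −2).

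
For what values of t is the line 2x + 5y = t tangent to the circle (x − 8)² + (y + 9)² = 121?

t = −29 ± 11√29

Tangency holds when the distance from the centre (8, −9) to the line equals the radius 11:
|2·8 + 5·(−9) − t| / √29 = 11
|t − (−29)| = 11√29.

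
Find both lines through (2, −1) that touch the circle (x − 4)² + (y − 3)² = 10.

Write the tangent as mx − y + (−1 − m·(2)) = 0 and set its distance from the centre to √10:
[m·(2) − (4)]² = 10(m² + 1)
3m² + 8m − 3 = 0, so m = 1/3 or m = −3.
Through (2, −1) these give x − 3y = 5 and 3x + y = 5.

x − 3y = 5 and 3x + y = 5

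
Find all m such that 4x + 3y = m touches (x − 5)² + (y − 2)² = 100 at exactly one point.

m = −24 or m = 76

Tangency holds when the distance from the centre (5, 2) to the line equals the radius 10:
|4·5 + 3·2 − m| / √25 = 10
|m − (26)| = 10·5, so m = 76 or m = −24.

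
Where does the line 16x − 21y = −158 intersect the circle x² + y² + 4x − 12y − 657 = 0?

Substitute y = (158 + 16x)/21:
697x² + 2788x − 304589 = 0  ⟹  x² + 4x − 437 = 0
x = 19 or x = −23, giving (19, 22) and (−23, −10).

(−23, −10) and (19, 22)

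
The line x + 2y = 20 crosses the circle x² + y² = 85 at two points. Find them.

(2, 9) and (6, 7)

Substitute y = (20 − x)/2:
5x² − 40x + 60 = 0  ⟹  x² − 8x + 12 = 0
x = 6 or x = 2, giving (6, 7) and (2, 9).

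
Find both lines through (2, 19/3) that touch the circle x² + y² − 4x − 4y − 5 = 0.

A line y − (19/3) = m(x − (2)) is tangent when its distance from (2, 2) is √13:
[m·(0) − (−13/3)]² = 13(m² + 1)
9m² − 4 = 0, so m = −2/3 or m = 2/3.
With m = −2/3: 2x + 3y = 23. With m = 2/3: 2x − 3y = −15.

2x + 3y = 23 and 2x − 3y = −15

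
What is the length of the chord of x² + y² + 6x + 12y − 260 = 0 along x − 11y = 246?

Substitute y = (−246 + x)/11:
122x² + 366x − 3416 = 0  ⟹  x² + 3x − 28 = 0
x = 4 or x = −7, giving (4, −22) and (−7, −23).
|(4, −22) − (−7, −23)| = √((11)² + (1)²) = √122.

√122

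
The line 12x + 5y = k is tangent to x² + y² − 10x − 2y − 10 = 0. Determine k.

k = −13 or k = 143

For a tangent, require d(centre, line) = r = 6.
|12·5 + 5·1 − k| / √169 = 6
|k − (65)| = 6·13, so k = 143 or k = −13.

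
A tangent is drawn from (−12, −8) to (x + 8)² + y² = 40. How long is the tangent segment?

2√10

With centre O = (−8, 0), |OP|² = 80 and r² = 40.
Power of the point: PT² = |PO|² − r² = 40, so PT = 2√10.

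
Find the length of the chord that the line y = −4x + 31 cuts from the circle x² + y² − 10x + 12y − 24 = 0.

4√17

Centre (5, −6), r² = 85. Perpendicular distance d from centre to line = |−17| / √17 = 17/√17.
Half the chord is √(r² − d²) = √(68), so the full chord is 4√17.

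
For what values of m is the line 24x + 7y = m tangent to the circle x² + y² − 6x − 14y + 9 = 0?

m = −54 or m = 296

For a tangent, require d(centre, line) = r = 7.
|24·3 + 7·7 − m| / √625 = 7
|m − (121)| = 7·25, so m = 296 or m = −54.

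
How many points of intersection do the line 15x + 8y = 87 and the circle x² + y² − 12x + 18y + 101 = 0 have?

0

d² = (15·6 + 8·(−9) − (87))²/289 = 4761/289; r² = 16.
Since d² > r², the line lies outside the circle.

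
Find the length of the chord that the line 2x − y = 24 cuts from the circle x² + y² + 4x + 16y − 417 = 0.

Substitute y = 2x − 24:
5x² − 60x − 225 = 0  ⟹  x² − 12x − 45 = 0
x = 15 or x = −3, giving (15, 6) and (−3, −30).
Chord length = distance between (15, 6) and (−3, −30) = √1620 = 18√5.

18√5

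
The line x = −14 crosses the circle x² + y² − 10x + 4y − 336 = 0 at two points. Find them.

The line gives x = −14. Substituting into the circle:
y² + 4y = 0
y = 0 or y = −4, giving (−14, 0) and (−14, −4).

(−14, −4) and (−14, 0)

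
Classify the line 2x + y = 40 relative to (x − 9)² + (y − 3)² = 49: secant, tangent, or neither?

neither

Centre (9, 3), r² = 49. Distance² from centre to line = (−19)²/5 = 361/5.
Since d² > r², the line lies outside the circle.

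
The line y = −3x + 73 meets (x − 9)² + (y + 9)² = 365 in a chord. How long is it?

The distance from (9, −9) to the line is 55/√10, and r² = 365.
Half the chord is √(r² − d²) = √(125/2), so the full chord is 5√10.

5√10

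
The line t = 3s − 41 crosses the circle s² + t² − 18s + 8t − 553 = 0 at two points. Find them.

(4, −29) and (20, 19)

Substitute t = 3s − 41:
10s² − 240s + 800 = 0  ⟹  s² − 24s + 80 = 0
s = 20 or s = 4, giving (20, 19) and (4, −29).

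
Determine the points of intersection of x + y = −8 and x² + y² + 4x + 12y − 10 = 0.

(−7, −1) and (3, −11)

Substitute y = −x − 8:
2x² + 8x − 42 = 0  ⟹  x² + 4x − 21 = 0
x = 3 or x = −7, giving (3, −11) and (−7, −1).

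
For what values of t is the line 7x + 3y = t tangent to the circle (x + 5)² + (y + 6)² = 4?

Tangency holds when the distance from the centre (−5, −6) to the line equals the radius 2:
|7·(−5) + 3·(−6) − t| / √58 = 2
|t − (−53)| = 2√58.

t = −53 ± 2√58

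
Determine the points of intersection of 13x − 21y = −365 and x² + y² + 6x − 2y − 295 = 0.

(−20, 5) and (1, 18)

Express y = (365 + 13x)/21 and substitute into the circle:
610x² + 11590x − 12200 = 0  ⟹  x² + 19x − 20 = 0
x = 1 or x = −20, giving (1, 18) and (−20, 5).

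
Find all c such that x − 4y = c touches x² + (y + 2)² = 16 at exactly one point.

c = 8 ± 4√17

For a tangent, require d(centre, line) = r = 4.
|1·0 − 4·(−2) − c| / √17 = 4
|c − (8)| = 4√17.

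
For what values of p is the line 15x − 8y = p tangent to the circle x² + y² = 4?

p = −34 or p = 34

For a tangent, require d(centre, line) = r = 2.
|15·0 − 8·0 − p| / √289 = 2
|p| = 2·17, so p = 34 or p = −34.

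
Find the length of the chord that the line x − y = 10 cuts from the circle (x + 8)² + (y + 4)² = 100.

Centre (−8, −4), r² = 100. Perpendicular distance d from centre to line = |−14| / √2 = 14/√2.
Half the chord is √(r² − d²) = √(2), so the full chord is 2√2.

2√2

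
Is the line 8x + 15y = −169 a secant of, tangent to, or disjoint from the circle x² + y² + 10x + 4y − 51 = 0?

secant

Centre (−5, −2), r² = 80. Distance² from centre to line = (99)²/289 = 9801/289.
Since d² < r², the line cuts the circle twice.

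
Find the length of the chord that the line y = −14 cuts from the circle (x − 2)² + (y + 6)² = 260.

28

The distance from (2, −6) to the line is 8, and r² = 260.
Half the chord is √(r² − d²) = √(196), so the full chord is 28.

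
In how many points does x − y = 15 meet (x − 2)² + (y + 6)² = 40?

2

Substituting the line into the circle gives 2x² − 22x + 45 = 0.
Discriminant = (−22)² − 4·2·(45) = 124 > 0.
Two real roots: the line is a secant.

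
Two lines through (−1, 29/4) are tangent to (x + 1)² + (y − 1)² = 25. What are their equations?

3x − 4y = −32 and 3x + 4y = 26

A line y − (29/4) = m(x − (−1)) is tangent when its distance from (−1, 1) is 5:
(0m − (−25/4))² = 25(m² + 1)
16m² − 9 = 0, so m = 3/4 or m = −3/4.
With m = 3/4: 3x − 4y = −32. With m = −3/4: 3x + 4y = 26.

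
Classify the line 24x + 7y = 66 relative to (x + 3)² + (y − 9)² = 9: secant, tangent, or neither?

Substituting the line into the circle gives 625x² + 150x + 9 = 0.
Δ = 22500 − 22500 = 0.
A repeated root: the line is tangent.

tangent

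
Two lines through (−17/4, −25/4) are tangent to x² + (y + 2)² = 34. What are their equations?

Write the tangent as mx − y + (−25/4 − m·(−17/4)) = 0 and set its distance from the centre to √34:
(17/4m − (17/4))² = 34(m² + 1)
15m² + 34m + 15 = 0, so m = −5/3 or m = −3/5.
Through (−17/4, −25/4) these give 5x + 3y = −40 and 3x + 5y = −44.

5x + 3y = −40 and 3x + 5y = −44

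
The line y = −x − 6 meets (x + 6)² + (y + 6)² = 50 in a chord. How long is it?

Express y = −x − 6 and substitute into the circle:
2x² + 12x − 14 = 0  ⟹  x² + 6x − 7 = 0
x = 1 or x = −7, giving (1, −7) and (−7, 1).
Chord length = distance between (1, −7) and (−7, 1) = √128 = 8√2.

8√2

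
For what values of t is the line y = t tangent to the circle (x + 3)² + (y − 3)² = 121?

For a tangent, require d(centre, line) = r = 11.
|0·(−3) + 1·3 − t| / √1 = 11
|t − (3)| = 11, so t = 14 or t = −8.

t = −8 or t = 14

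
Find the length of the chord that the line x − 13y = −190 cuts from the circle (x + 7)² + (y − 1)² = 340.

2√170

The distance from (−7, 1) to the line is 170/√170, and r² = 340.
Half the chord is √(r² − d²) = √(170), so the full chord is 2√170.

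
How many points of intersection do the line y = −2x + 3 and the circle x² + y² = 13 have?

2

d² = (2·0 + 1·0 − (3))²/5 = 9/5; r² = 13.
Since d² < r², the line cuts the circle twice.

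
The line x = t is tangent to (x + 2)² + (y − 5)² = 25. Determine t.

For a tangent, require d(centre, line) = r = 5.
|1·(−2) + 0·5 − t| / √1 = 5
|t − (−2)| = 5, so t = 3 or t = −7.

t = −7 or t = 3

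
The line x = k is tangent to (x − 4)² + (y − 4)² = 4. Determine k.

k = 2 or k = 6

For a tangent, require d(centre, line) = r = 2.
|1·4 + 0·4 − k| / √1 = 2
|k − (4)| = 2, so k = 6 or k = 2.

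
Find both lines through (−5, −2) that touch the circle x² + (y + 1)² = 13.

2x + 3y = −16 and 3x − 2y = −11

A line y − (−2) = m(x − (−5)) is tangent when its distance from (0, −1) is √13:
(5m − (1))² = 13(m² + 1)
6m² − 5m − 6 = 0, so m = −2/3 or m = 3/2.
With m = −2/3: 2x + 3y = −16. With m = 3/2: 3x − 2y = −11.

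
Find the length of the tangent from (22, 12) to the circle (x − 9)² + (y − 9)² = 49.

The centre is (9, 9) and r = 7. The square of the distance from P to the centre is 169 + 9 = 178.
The tangent meets the radius at right angles, so tangent² = |PO|² − r² = 178 − 49 = 129.

√129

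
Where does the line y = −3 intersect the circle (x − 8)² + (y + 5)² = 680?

From the line, y = −3. Substituting:
x² − 16x − 612 = 0
x = 34 or x = −18, giving (34, −3) and (−18, −3).

(−18, −3) and (34, −3)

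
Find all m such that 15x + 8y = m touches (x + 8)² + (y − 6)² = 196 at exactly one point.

m = −310 or m = 166

The line touches the circle iff its distance from (−8, 6) is 14:
|15·(−8) + 8·6 − m| / √289 = 14
|m − (−72)| = 14·17, so m = 166 or m = −310.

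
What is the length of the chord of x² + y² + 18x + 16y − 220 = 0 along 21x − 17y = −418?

From the line, y = (418 + 21x)/17. Substituting:
730x² + 28470x + 224840 = 0  ⟹  x² + 39x + 308 = 0
x = −11 or x = −28, giving (−11, 11) and (−28, −10).
|(−11, 11) − (−28, −10)| = √((17)² + (21)²) = √730.

√730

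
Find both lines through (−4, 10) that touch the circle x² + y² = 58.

Let a tangent through (−4, 10) have slope m. Its distance from (0, 0) must equal √58:
[m·(4) − (−10)]² = 58(m² + 1)
21m² − 40m − 21 = 0, so m = 7/3 or m = −3/7.
Through (−4, 10) these give 7x − 3y = −58 and 3x + 7y = 58.

7x − 3y = −58 and 3x + 7y = 58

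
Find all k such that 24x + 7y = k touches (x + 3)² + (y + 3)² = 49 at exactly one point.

For a tangent, require d(centre, line) = r = 7.
|24·(−3) + 7·(−3) − k| / √625 = 7
|k − (−93)| = 7·25, so k = 82 or k = −268.

k = −268 or k = 82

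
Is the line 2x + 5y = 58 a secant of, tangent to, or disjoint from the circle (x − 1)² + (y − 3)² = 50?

disjoint

Substituting the line into the circle gives 29x² − 222x + 624 = 0.
Δ = 49284 − 72384 = −23100.
No real roots: the line does not meet the circle.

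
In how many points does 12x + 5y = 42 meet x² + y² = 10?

Substituting the line into the circle gives 169x² − 1008x + 1514 = 0.
Discriminant = (−1008)² − 4·169·(1514) = −7400 < 0.
No real roots: the line does not meet the circle.

0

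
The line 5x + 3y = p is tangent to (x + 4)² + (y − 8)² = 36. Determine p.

Tangency holds when the distance from the centre (−4, 8) to the line equals the radius 6:
|5·(−4) + 3·8 − p| / √34 = 6
|p − (4)| = 6√34.

p = 4 ± 6√34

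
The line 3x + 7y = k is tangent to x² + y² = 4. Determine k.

The line touches the circle iff its distance from (0, 0) is 2:
|3·0 + 7·0 − k| / √58 = 2
|k| = 2√58.

k = ±2√58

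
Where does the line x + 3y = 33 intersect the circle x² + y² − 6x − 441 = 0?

Express y = (33 − x)/3 and substitute into the circle:
10x² − 120x − 2880 = 0  ⟹  x² − 12x − 288 = 0
x = 24 or x = −12, giving (24, 3) and (−12, 15).

(−12, 15) and (24, 3)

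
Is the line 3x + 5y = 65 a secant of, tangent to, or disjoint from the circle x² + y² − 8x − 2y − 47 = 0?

disjoint

Substituting the line into the circle gives 34x² − 560x + 2400 = 0.
Discriminant = (−560)² − 4·34·(2400) = −12800 < 0.
No real roots: the line does not meet the circle.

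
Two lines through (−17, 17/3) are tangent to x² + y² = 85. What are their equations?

2x − 9y = −85 and 7x + 6y = −85

A line y − (17/3) = m(x − (−17)) is tangent when its distance from (0, 0) is √85:
[m·(17) − (−17/3)]² = 85(m² + 1)
54m² + 51m − 14 = 0, so m = 2/9 or m = −7/6.
With m = 2/9: 2x − 9y = −85. With m = −7/6: 7x + 6y = −85.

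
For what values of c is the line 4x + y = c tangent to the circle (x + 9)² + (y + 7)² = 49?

The line touches the circle iff its distance from (−9, −7) is 7:
|4·(−9) + 1·(−7) − c| / √17 = 7
|c − (−43)| = 7√17.

c = −43 ± 7√17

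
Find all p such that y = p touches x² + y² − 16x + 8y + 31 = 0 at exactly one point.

p = −11 or p = 3

For a tangent, require d(centre, line) = r = 7.
|0·8 + 1·(−4) − p| / √1 = 7
|p − (−4)| = 7, so p = 3 or p = −11.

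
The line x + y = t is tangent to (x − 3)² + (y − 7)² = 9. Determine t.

t = 10 ± 3√2

The line touches the circle iff its distance from (3, 7) is 3:
|1·3 + 1·7 − t| / √2 = 3
|t − (10)| = 3√2.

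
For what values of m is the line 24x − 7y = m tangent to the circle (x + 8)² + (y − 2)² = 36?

For a tangent, require d(centre, line) = r = 6.
|24·(−8) − 7·2 − m| / √625 = 6
|m − (−206)| = 6·25, so m = −56 or m = −356.

m = −356 or m = −56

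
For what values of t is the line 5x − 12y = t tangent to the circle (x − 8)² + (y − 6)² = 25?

Tangency holds when the distance from the centre (8, 6) to the line equals the radius 5:
|5·8 − 12·6 − t| / √169 = 5
|t − (−32)| = 5·13, so t = 33 or t = −97.

t = −97 or t = 33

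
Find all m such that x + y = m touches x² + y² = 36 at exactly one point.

m = ±6√2

Tangency holds when the distance from the centre (0, 0) to the line equals the radius 6:
|1·0 + 1·0 − m| / √2 = 6
|m| = 6√2.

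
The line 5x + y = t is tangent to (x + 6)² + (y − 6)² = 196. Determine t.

t = −24 ± 14√26

The line touches the circle iff its distance from (−6, 6) is 14:
|5·(−6) + 1·6 − t| / √26 = 14
|t − (−24)| = 14√26.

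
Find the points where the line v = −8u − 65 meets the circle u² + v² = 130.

(−9, 7) and (−7, −9)

Substitute v = −8u − 65:
65u² + 1040u + 4095 = 0  ⟹  u² + 16u + 63 = 0
u = −7 or u = −9, giving (−7, −9) and (−9, 7).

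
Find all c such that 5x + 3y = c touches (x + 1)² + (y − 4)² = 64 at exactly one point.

c = 7 ± 8√34

The line touches the circle iff its distance from (−1, 4) is 8:
|5·(−1) + 3·4 − c| / √34 = 8
|c − (7)| = 8√34.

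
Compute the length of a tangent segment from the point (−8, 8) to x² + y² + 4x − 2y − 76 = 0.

The centre is (−2, 1) and r = 9. The square of the distance from P to the centre is 36 + 49 = 85.
Power of the point: PT² = |PO|² − r² = 4, so PT = 2.

2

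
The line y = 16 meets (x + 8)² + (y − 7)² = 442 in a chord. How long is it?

The distance from (−8, 7) to the line is 9, and r² = 442.
Chord = 2√(r² − d²) = 2·√(361) = 38.

38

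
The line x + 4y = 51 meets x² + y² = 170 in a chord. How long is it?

2√17

From the line, y = (51 − x)/4. Substituting:
17x² − 102x − 119 = 0  ⟹  x² − 6x − 7 = 0
x = 7 or x = −1, giving (7, 11) and (−1, 13).
|(7, 11) − (−1, 13)| = √((8)² + (−2)²) = 2√17.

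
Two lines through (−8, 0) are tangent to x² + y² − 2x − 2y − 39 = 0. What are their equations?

Let a tangent through (−8, 0) have slope m. Its distance from (1, 1) must equal √41:
(9m − (1))² = 41(m² + 1)
20m² − 9m − 20 = 0, so m = −4/5 or m = 5/4.
With m = −4/5: 4x + 5y = −32. With m = 5/4: 5x − 4y = −40.

4x + 5y = −32 and 5x − 4y = −40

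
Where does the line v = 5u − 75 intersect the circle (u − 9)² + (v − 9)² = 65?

(16, 5) and (17, 10)

Substitute v = 5u − 75:
26u² − 858u + 7072 = 0  ⟹  u² − 33u + 272 = 0
u = 17 or u = 16, giving (17, 10) and (16, 5).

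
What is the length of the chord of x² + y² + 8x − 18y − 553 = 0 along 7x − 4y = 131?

2√65

From the line, y = (−131 + 7x)/4. Substituting:
65x² − 2210x + 17745 = 0  ⟹  x² − 34x + 273 = 0
x = 21 or x = 13, giving (21, 4) and (13, −10).
|(21, 4) − (13, −10)| = √((8)² + (14)²) = 2√65.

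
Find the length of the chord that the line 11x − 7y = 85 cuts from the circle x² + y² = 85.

The distance from (0, 0) to the line is 85/√170, and r² = 85.
Chord = 2√(r² − d²) = 2·√(85/2) = √170.

√170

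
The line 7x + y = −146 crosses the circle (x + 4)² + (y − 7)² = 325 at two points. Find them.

(−22, 8) and (−21, 1)

Substitute y = −7x − 146:
50x² + 2150x + 23100 = 0  ⟹  x² + 43x + 462 = 0
x = −21 or x = −22, giving (−21, 1) and (−22, 8).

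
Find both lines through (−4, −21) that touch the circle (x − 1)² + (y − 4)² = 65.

A line y − (−21) = m(x − (−4)) is tangent when its distance from (1, 4) is √65:
[m·(5) − (25)]² = 65(m² + 1)
4m² + 25m − 56 = 0, so m = −8 or m = 7/4.
Through (−4, −21) these give 8x + y = −53 and 7x − 4y = 56.

8x + y = −53 and 7x − 4y = 56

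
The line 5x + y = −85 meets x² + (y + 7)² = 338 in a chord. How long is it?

The distance from (0, −7) to the line is 78/√26, and r² = 338.
Half the chord is √(r² − d²) = √(104), so the full chord is 4√26.

4√26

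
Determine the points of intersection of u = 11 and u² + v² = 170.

(11, −7) and (11, 7)

The line gives u = 11. Substituting into the circle:
v² − 49 = 0
v = 7 or v = −7, giving (11, 7) and (11, −7).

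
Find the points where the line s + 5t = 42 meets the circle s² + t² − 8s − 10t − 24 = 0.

Substitute t = (42 − s)/5:
26s² − 234s − 936 = 0  ⟹  s² − 9s − 36 = 0
s = 12 or s = −3, giving (12, 6) and (−3, 9).

(−3, 9) and (12, 6)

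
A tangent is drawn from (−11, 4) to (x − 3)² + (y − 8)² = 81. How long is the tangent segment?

√131

The centre is (3, 8) and r = 9. The square of the distance from P to the centre is 196 + 16 = 212.
Power of the point: PT² = |PO|² − r² = 131, so PT = √131.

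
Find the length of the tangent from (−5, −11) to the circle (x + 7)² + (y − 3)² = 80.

2√30

With centre O = (−7, 3), |OP|² = 200 and r² = 80.
The tangent meets the radius at right angles, so tangent² = |PO|² − r² = 200 − 80 = 120.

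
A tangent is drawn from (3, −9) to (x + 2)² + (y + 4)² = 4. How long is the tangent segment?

√46

Centre (−2, −4), r² = 4. |PO|² = (5)² + (−5)² = 50.
Power of the point: PT² = |PO|² − r² = 46, so PT = √46.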